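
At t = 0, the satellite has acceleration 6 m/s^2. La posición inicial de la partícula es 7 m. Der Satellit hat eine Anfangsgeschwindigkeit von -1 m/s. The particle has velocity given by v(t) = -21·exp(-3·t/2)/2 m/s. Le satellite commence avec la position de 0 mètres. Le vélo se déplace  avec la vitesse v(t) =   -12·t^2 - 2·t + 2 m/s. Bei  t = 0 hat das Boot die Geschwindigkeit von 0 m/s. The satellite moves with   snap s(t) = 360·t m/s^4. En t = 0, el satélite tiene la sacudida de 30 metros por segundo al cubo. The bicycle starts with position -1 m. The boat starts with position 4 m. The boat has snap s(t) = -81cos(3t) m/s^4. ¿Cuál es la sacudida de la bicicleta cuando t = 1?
Para resolver esto, necesitamos tomar 2 derivadas de nuestra ecuación de la velocidad v(t) = -12·t^2 - 2·t + 2. Tomando d/dt de v(t), encontramos a(t) = -24·t - 2. Tomando d/dt de a(t), encontramos j(t) = -24. De la ecuación de la sacudida j(t) = -24, sustituimos t = 1 para obtener j = -24.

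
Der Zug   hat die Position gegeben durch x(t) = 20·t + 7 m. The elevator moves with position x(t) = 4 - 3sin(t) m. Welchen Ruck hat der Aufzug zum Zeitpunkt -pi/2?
Wir müssen unsere Gleichung für die Position x(t) = 4 - 3·sin(t) 3-mal ableiten. Durch Ableiten von der Position erhalten wir die Geschwindigkeit: v(t) = -3·cos(t). Durch Ableiten von der Geschwindigkeit erhalten wir die Beschleunigung: a(t) = 3·sin(t). Die Ableitung von der Beschleunigung ergibt den Ruck: j(t) = 3·cos(t). Aus der Gleichung für den Ruck j(t) = 3·cos(t), setzen wir t = -pi/2 ein und erhalten j = 0.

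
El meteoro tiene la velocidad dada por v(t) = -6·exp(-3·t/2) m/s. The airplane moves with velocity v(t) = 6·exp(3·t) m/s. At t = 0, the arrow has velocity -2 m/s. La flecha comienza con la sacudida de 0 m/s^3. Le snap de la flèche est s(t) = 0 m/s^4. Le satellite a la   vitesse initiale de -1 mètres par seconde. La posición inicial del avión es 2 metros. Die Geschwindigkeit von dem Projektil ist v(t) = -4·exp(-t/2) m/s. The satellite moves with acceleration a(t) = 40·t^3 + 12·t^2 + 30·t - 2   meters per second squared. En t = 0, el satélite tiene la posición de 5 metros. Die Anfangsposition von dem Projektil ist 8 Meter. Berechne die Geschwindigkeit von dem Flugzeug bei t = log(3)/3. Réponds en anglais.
Using v(t) = 6·exp(3·t) and substituting t = log(3)/3, we find v = 18.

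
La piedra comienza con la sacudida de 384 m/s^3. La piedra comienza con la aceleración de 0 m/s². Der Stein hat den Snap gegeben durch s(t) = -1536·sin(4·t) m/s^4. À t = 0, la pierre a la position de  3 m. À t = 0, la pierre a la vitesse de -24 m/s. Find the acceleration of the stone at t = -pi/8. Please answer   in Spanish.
Para resolver esto, necesitamos tomar 2 antiderivadas de nuestra ecuación del snap s(t) = -1536·sin(4·t). Integrando el snap y usando la condición inicial j(0) = 384, obtenemos j(t) = 384·cos(4·t). Tomando ∫j(t)dt y aplicando a(0) = 0, encontramos a(t) = 96·sin(4·t). De la ecuación de la aceleración a(t) = 96·sin(4·t), sustituimos t = -pi/8 para obtener a = -96.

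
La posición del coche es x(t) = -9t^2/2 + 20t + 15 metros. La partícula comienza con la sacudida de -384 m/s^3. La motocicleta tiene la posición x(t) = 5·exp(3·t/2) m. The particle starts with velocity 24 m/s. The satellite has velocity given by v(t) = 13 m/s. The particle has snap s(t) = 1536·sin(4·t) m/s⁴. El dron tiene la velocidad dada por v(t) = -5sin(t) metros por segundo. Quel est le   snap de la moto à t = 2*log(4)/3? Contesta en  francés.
Pour résoudre ceci, nous devons prendre 4 dérivées de notre équation de la position x(t) = 5·exp(3·t/2). La dérivée de la position donne la vitesse: v(t) = 15·exp(3·t/2)/2. En prenant d/dt de v(t), nous trouvons a(t) = 45·exp(3·t/2)/4. En dérivant l'accélération, nous obtenons le jerk: j(t) = 135·exp(3·t/2)/8. En dérivant le jerk, nous obtenons le snap: s(t) = 405·exp(3·t/2)/16. Nous avons le snap s(t) = 405·exp(3·t/2)/16. En substituant t = 2*log(4)/3: s(2*log(4)/3) = 405/4.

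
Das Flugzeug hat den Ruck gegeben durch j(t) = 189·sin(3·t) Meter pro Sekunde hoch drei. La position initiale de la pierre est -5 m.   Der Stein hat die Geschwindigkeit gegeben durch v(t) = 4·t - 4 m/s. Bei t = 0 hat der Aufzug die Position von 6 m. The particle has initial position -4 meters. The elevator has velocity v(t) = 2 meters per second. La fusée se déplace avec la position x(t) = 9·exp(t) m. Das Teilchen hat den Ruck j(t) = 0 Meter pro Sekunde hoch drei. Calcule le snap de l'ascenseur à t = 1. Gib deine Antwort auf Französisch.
Nous devons dériver notre équation de la vitesse v(t) = 2 3 fois. En prenant d/dt de v(t), nous trouvons a(t) = 0. En dérivant l'accélération, nous obtenons le jerk: j(t) = 0. En prenant d/dt de j(t), nous trouvons s(t) = 0. Nous avons le snap s(t) = 0. En substituant t = 1: s(1) = 0.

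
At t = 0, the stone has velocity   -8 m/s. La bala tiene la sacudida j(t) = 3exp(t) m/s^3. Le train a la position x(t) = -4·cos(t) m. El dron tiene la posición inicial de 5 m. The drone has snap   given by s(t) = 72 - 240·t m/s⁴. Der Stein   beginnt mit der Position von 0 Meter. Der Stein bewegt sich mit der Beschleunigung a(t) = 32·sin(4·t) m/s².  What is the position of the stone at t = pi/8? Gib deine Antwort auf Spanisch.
Necesitamos integrar nuestra ecuación de la aceleración a(t) = 32·sin(4·t) 2 veces. Tomando ∫a(t)dt y aplicando v(0) = -8, encontramos v(t) = -8·cos(4·t). Integrando la velocidad y usando la condición inicial x(0) = 0, obtenemos x(t) = -2·sin(4·t). Tenemos la posición x(t) = -2·sin(4·t). Sustituyendo t = pi/8: x(pi/8) = -2.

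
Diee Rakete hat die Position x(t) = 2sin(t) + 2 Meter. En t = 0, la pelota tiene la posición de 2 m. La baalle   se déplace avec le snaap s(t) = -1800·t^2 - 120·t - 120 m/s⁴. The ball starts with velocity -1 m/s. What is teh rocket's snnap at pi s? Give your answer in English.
We must differentiate our position equation x(t) = 2·sin(t) + 2 4 times. The derivative of position gives velocity: v(t) = 2·cos(t). Differentiating velocity, we get acceleration: a(t) = -2·sin(t). Differentiating acceleration, we get jerk: j(t) = -2·cos(t). The derivative of jerk gives snap: s(t) = 2·sin(t). From the given snap equation s(t) = 2·sin(t), we substitute t = pi to get s = 0.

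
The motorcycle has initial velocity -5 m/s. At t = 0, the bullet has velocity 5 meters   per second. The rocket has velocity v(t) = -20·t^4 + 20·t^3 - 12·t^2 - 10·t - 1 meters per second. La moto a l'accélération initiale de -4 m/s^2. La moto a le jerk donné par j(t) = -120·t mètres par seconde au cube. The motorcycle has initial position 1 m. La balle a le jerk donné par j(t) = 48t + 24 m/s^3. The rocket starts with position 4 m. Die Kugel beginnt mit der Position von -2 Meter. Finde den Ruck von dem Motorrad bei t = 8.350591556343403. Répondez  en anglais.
We have jerk j(t) = -120·t. Substituting t = 8.350591556343403: j(8.350591556343403) = -1002.07098676121.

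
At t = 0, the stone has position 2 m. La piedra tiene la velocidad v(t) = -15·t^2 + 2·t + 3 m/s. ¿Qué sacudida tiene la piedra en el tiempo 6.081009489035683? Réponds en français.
En partant de la vitesse v(t) = -15·t^2 + 2·t + 3, nous prenons 2 dérivées. La dérivée de la vitesse donne l'accélération: a(t) = 2 - 30·t. En dérivant l'accélération, nous obtenons le jerk: j(t) = -30. Nous avons le jerk j(t) = -30. En substituant t = 6.081009489035683: j(6.081009489035683) = -30.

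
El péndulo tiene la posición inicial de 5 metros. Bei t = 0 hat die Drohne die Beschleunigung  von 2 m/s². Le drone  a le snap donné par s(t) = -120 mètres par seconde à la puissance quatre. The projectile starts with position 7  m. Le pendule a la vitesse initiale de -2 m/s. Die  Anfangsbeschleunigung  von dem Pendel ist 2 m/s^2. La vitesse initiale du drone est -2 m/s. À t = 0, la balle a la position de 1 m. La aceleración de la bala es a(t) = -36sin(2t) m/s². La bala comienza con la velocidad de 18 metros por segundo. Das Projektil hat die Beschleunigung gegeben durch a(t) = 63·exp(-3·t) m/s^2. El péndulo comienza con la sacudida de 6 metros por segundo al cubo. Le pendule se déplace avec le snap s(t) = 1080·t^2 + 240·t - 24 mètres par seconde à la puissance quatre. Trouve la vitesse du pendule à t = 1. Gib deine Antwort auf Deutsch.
Um dies zu lösen, müssen wir 3 Integrale unserer Gleichung für den Snap s(t) = 1080·t^2 + 240·t - 24 finden. Das Integral von dem Snap ist der Ruck. Mit j(0) = 6 erhalten wir j(t) = 360·t^3 + 120·t^2 - 24·t + 6. Mit ∫j(t)dt und Anwendung von a(0) = 2, finden wir a(t) = 90·t^4 + 40·t^3 - 12·t^2 + 6·t + 2. Das Integral von der Beschleunigung, mit v(0) = -2, ergibt die Geschwindigkeit: v(t) = 18·t^5 + 10·t^4 - 4·t^3 + 3·t^2 + 2·t - 2. Aus der Gleichung für die Geschwindigkeit v(t) = 18·t^5 + 10·t^4 - 4·t^3 + 3·t^2 + 2·t - 2, setzen wir t = 1 ein und erhalten v = 27.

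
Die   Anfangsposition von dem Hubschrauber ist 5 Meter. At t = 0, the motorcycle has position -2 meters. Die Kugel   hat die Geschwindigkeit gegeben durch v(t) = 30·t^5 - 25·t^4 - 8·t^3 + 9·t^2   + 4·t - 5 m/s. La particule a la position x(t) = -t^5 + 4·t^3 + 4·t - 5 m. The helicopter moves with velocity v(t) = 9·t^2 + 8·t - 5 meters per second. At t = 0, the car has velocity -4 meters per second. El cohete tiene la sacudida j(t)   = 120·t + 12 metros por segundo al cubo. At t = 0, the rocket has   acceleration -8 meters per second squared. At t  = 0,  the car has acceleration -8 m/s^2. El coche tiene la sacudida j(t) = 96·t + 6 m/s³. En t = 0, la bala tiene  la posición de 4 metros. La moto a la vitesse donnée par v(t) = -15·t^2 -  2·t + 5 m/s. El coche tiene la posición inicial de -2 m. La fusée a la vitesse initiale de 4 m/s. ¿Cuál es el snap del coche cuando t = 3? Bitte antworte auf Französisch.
En partant du jerk j(t) = 96·t + 6, nous prenons 1 dérivée. La dérivée du jerk donne le snap: s(t) = 96. En utilisant s(t) = 96 et en substituant t = 3, nous trouvons s = 96.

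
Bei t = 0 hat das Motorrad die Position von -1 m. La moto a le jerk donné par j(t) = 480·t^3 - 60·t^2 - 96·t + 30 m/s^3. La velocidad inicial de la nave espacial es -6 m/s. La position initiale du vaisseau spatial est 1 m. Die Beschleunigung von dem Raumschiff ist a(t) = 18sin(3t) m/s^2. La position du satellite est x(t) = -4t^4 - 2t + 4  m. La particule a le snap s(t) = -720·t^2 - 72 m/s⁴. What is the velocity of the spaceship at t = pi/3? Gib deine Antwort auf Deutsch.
Um dies zu lösen, müssen wir 1 Integral unserer Gleichung für die Beschleunigung a(t) = 18·sin(3·t) finden. Mit ∫a(t)dt und Anwendung von v(0) = -6, finden wir v(t) = -6·cos(3·t). Wir haben die Geschwindigkeit v(t) = -6·cos(3·t). Durch Einsetzen von t = pi/3: v(pi/3) = 6.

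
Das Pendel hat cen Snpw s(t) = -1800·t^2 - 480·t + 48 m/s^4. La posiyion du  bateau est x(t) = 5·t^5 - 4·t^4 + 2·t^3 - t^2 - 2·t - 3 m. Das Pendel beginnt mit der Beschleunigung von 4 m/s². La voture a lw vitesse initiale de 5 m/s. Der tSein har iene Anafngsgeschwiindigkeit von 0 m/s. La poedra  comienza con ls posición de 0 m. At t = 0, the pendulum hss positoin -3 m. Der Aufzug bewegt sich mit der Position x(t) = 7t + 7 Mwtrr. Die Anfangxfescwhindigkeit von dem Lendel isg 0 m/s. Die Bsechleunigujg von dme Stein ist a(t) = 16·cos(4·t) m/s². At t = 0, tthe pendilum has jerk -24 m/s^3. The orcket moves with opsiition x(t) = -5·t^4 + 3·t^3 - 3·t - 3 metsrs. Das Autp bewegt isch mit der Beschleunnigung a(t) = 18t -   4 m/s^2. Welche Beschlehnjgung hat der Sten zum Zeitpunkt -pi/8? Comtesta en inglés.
From the given acceleration equation a(t) = 16·cos(4·t), we substitute t = -pi/8 to get a = 0.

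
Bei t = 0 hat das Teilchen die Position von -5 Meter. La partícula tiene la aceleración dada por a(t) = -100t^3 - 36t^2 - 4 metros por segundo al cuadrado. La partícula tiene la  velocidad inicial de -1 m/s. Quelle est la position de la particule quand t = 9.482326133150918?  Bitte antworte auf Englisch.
To solve this, we need to take 2 integrals of our acceleration equation a(t) = -100·t^3 - 36·t^2 - 4. Integrating acceleration and using the initial condition v(0) = -1, we get v(t) = -25·t^4 - 12·t^3 - 4·t - 1. Finding the antiderivative of v(t) and using x(0) = -5: x(t) = -5·t^5 - 3·t^4 - 2·t^2 - t - 5. We have position x(t) = -5·t^5 - 3·t^4 - 2·t^2 - t - 5. Substituting t = 9.482326133150918: x(9.482326133150918) = -407753.133903561.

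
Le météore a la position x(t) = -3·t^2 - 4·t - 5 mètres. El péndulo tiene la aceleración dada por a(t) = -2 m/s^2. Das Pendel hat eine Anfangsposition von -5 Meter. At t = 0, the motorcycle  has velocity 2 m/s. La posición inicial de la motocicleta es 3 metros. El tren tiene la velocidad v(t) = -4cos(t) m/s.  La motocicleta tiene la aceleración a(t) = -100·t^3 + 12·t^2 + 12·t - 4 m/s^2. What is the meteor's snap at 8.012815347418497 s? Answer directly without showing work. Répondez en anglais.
At t = 8.012815347418497, s = 0.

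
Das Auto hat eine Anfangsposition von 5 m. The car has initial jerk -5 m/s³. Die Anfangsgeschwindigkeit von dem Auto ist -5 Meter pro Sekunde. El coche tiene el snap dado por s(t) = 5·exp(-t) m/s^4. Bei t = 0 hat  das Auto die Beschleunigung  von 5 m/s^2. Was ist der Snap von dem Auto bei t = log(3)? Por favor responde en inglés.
From the given snap equation s(t) = 5·exp(-t), we substitute t = log(3) to get s = 5/3.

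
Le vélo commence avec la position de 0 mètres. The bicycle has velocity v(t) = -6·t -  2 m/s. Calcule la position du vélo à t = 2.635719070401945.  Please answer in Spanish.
Para resolver esto, necesitamos tomar 1 antiderivada de nuestra ecuación de la velocidad v(t) = -6·t - 2. Integrando la velocidad y usando la condición inicial x(0) = 0, obtenemos x(t) = -3·t^2 - 2·t. Usando x(t) = -3·t^2 - 2·t y sustituyendo t = 2.635719070401945, encontramos x = -26.1124831950454.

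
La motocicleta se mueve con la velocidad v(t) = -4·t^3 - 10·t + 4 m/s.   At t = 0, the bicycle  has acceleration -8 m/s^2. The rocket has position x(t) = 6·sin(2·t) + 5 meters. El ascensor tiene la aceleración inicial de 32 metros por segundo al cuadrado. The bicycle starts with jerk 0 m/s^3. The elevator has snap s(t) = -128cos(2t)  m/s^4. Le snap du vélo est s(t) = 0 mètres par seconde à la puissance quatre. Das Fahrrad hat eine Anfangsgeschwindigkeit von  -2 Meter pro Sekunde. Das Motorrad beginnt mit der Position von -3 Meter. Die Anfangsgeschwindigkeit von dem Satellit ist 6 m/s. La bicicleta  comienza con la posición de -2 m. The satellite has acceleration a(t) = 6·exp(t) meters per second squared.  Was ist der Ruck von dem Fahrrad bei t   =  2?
Um dies zu lösen, müssen wir 1 Integral unserer Gleichung für den Snap s(t) = 0 finden. Die Stammfunktion von dem Snap, mit j(0) = 0, ergibt den Ruck: j(t) = 0. Aus der Gleichung für den Ruck j(t) = 0, setzen wir t = 2 ein und erhalten j = 0.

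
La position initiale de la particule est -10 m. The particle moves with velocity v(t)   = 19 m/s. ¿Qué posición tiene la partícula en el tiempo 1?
Partiendo de la velocidad v(t) = 19, tomamos 1 integral. Tomando ∫v(t)dt y aplicando x(0) = -10, encontramos x(t) = 19·t - 10. Usando x(t) = 19·t - 10 y sustituyendo t = 1, encontramos x = 9.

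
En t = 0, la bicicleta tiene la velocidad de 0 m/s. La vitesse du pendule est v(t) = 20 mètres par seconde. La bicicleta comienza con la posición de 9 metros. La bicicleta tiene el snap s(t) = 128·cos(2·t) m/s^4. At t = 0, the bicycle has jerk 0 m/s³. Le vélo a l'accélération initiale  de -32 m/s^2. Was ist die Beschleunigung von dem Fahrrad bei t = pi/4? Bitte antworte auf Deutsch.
Wir müssen das Integral unserer Gleichung für den Snap s(t) = 128·cos(2·t) 2-mal finden. Das Integral von dem Snap ist der Ruck. Mit j(0) = 0 erhalten wir j(t) = 64·sin(2·t). Mit ∫j(t)dt und Anwendung von a(0) = -32, finden wir a(t) = -32·cos(2·t). Mit a(t) = -32·cos(2·t) und Einsetzen von t = pi/4, finden wir a = 0.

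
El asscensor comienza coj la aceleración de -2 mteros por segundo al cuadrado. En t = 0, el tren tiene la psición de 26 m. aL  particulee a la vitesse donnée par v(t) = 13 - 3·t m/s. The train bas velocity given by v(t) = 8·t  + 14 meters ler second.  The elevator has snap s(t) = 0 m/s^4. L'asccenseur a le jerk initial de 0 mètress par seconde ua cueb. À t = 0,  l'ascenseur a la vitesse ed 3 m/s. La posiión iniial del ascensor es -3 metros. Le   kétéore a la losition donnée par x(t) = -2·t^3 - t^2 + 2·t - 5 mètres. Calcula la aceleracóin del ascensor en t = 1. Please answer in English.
Starting from snap s(t) = 0, we take 2 integrals. The antiderivative of snap, with j(0) = 0, gives jerk: j(t) = 0. Integrating jerk and using the initial condition a(0) = -2, we get a(t) = -2. We have acceleration a(t) = -2. Substituting t = 1: a(1) = -2.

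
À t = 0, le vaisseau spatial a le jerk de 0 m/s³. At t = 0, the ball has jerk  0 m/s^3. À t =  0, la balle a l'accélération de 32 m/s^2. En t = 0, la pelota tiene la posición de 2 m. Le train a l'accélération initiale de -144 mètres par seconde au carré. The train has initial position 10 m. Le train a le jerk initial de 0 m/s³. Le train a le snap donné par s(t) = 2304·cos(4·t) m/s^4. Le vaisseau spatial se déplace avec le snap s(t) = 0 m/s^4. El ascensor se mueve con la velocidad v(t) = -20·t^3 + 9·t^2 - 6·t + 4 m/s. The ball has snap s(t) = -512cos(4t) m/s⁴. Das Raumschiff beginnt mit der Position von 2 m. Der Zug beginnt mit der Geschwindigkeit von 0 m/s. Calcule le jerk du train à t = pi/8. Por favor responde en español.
Partiendo del snap s(t) = 2304·cos(4·t), tomamos 1 antiderivada. Integrando el snap y usando la condición inicial j(0) = 0, obtenemos j(t) = 576·sin(4·t). Usando j(t) = 576·sin(4·t) y sustituyendo t = pi/8, encontramos j = 576.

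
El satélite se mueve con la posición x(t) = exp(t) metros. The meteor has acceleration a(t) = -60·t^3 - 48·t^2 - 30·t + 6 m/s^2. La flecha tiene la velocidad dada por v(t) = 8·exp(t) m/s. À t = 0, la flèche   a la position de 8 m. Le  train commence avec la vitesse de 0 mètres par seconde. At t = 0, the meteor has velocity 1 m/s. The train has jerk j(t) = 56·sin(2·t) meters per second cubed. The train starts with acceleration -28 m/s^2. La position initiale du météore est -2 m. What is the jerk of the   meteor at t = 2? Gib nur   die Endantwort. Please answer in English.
At t = 2, j = -942.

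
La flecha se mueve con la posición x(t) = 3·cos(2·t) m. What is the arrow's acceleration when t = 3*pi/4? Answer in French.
Nous devons dériver notre équation de la position x(t) = 3·cos(2·t) 2 fois. La dérivée de la position donne la vitesse: v(t) = -6·sin(2·t). En prenant d/dt de v(t), nous trouvons a(t) = -12·cos(2·t). En utilisant a(t) = -12·cos(2·t) et en substituant t = 3*pi/4, nous trouvons a = 0.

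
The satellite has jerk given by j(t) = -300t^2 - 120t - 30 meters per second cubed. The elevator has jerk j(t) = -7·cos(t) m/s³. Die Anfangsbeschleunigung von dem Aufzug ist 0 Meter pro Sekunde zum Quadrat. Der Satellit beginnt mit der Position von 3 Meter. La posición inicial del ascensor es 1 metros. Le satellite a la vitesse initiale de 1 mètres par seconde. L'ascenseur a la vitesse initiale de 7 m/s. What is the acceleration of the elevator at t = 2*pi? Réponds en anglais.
Starting from jerk j(t) = -7·cos(t), we take 1 integral. Integrating jerk and using the initial condition a(0) = 0, we get a(t) = -7·sin(t). Using a(t) = -7·sin(t) and substituting t = 2*pi, we find a = 0.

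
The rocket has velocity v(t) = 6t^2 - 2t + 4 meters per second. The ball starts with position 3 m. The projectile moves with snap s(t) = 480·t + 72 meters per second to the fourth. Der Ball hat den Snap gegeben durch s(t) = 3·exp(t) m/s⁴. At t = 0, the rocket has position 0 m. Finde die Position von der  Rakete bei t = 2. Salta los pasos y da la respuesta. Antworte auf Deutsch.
Die Position bei t = 2 ist x = 20.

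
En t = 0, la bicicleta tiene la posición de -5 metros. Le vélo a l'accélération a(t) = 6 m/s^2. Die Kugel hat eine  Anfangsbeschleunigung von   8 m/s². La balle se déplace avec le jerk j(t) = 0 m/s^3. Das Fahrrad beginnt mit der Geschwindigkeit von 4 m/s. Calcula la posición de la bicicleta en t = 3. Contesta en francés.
En partant de l'accélération a(t) = 6, nous prenons 2 primitives. La primitive de l'accélération est la vitesse. En utilisant v(0) = 4, nous obtenons v(t) = 6·t + 4. En prenant ∫v(t)dt et en appliquant x(0) = -5, nous trouvons x(t) = 3·t^2 + 4·t - 5. Nous avons la position x(t) = 3·t^2 + 4·t - 5. En substituant t = 3: x(3) = 34.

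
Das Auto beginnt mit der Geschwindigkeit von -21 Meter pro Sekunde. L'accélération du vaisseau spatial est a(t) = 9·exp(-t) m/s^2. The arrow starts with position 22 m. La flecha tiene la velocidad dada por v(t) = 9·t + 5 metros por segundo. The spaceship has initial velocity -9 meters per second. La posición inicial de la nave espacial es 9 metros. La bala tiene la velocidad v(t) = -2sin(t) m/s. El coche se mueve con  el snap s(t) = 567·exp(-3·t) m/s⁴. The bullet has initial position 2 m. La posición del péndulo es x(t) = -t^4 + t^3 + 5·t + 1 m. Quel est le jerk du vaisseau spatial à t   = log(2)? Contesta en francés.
Nous devons dériver notre équation de l'accélération a(t) = 9·exp(-t) 1 fois. En dérivant l'accélération, nous obtenons le jerk: j(t) = -9·exp(-t). Nous avons le jerk j(t) = -9·exp(-t). En substituant t = log(2): j(log(2)) = -9/2.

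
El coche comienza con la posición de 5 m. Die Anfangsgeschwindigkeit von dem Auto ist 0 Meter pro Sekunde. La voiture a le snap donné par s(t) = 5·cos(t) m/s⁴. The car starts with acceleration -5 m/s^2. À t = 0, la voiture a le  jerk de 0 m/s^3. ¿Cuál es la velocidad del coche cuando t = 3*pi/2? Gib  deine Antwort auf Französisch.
Nous devons intégrer notre équation du snap s(t) = 5·cos(t) 3 fois. En intégrant le snap et en utilisant la condition initiale j(0) = 0, nous obtenons j(t) = 5·sin(t). L'intégrale du jerk, avec a(0) = -5, donne l'accélération: a(t) = -5·cos(t). La primitive de l'accélération est la vitesse. En utilisant v(0) = 0, nous obtenons v(t) = -5·sin(t). De l'équation de la vitesse v(t) = -5·sin(t), nous substituons t = 3*pi/2 pour obtenir v = 5.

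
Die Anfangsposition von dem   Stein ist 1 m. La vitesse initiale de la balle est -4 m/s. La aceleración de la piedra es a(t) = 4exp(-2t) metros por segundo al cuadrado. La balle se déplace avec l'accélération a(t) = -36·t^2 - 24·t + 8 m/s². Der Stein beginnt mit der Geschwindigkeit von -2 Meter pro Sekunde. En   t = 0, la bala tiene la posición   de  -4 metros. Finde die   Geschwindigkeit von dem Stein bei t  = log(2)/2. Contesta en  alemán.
Wir müssen unsere Gleichung für die Beschleunigung a(t) = 4·exp(-2·t) 1-mal integrieren. Durch Integration von der Beschleunigung und Verwendung der Anfangsbedingung v(0) = -2, erhalten wir v(t) = -2·exp(-2·t). Mit v(t) = -2·exp(-2·t) und Einsetzen von t = log(2)/2, finden wir v = -1.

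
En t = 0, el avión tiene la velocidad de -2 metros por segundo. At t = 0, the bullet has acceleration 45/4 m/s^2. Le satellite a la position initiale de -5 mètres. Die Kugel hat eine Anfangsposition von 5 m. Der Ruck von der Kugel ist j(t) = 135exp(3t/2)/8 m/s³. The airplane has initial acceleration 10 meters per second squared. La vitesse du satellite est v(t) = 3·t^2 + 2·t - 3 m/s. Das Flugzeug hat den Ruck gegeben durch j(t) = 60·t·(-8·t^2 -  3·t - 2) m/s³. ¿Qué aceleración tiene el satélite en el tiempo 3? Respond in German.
Ausgehend von der Geschwindigkeit v(t) = 3·t^2 + 2·t - 3, nehmen wir 1 Ableitung. Die Ableitung von der Geschwindigkeit ergibt die Beschleunigung: a(t) = 6·t + 2. Mit a(t) = 6·t + 2 und Einsetzen von t = 3, finden wir a = 20.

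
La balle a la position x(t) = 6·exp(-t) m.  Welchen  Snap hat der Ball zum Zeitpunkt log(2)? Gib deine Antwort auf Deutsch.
Um dies zu lösen, müssen wir 4 Ableitungen unserer Gleichung für die Position x(t) = 6·exp(-t) nehmen. Die Ableitung von der Position ergibt die Geschwindigkeit: v(t) = -6·exp(-t). Die Ableitung von der Geschwindigkeit ergibt die Beschleunigung: a(t) = 6·exp(-t). Die Ableitung von der Beschleunigung ergibt den Ruck: j(t) = -6·exp(-t). Durch Ableiten von dem Ruck erhalten wir den Snap: s(t) = 6·exp(-t). Mit s(t) = 6·exp(-t) und Einsetzen von t = log(2), finden wir s = 3.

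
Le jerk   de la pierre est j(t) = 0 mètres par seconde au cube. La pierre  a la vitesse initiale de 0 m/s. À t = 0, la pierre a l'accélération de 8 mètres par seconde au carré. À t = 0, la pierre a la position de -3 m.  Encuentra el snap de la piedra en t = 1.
Para resolver esto, necesitamos tomar 1 derivada de nuestra ecuación de la sacudida j(t) = 0. Tomando d/dt de j(t), encontramos s(t) = 0. Usando s(t) = 0 y sustituyendo t = 1, encontramos s = 0.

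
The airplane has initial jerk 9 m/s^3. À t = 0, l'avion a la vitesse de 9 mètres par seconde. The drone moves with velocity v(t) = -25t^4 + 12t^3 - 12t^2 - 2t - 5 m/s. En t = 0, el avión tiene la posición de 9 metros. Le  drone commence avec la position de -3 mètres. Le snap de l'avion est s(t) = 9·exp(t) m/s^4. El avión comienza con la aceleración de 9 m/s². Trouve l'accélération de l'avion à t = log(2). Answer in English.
We must find the integral of our snap equation s(t) = 9·exp(t) 2 times. The integral of snap is jerk. Using j(0) = 9, we get j(t) = 9·exp(t). The antiderivative of jerk is acceleration. Using a(0) = 9, we get a(t) = 9·exp(t). Using a(t) = 9·exp(t) and substituting t = log(2), we find a = 18.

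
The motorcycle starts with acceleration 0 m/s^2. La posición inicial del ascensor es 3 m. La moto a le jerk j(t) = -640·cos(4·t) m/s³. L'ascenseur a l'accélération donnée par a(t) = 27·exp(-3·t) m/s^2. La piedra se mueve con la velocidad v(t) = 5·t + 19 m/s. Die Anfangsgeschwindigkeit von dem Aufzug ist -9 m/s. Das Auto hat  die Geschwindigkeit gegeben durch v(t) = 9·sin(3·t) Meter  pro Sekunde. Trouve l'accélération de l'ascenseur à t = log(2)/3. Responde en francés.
En utilisant a(t) = 27·exp(-3·t) et en substituant t = log(2)/3, nous trouvons a = 27/2.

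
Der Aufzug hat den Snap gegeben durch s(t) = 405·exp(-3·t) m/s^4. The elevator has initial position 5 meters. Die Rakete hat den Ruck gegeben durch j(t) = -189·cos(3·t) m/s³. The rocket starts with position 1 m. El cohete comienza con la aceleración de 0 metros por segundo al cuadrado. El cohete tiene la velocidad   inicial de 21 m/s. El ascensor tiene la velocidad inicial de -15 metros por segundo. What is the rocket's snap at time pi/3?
We must differentiate our jerk equation j(t) = -189·cos(3·t) 1 time. Taking d/dt of j(t), we find s(t) = 567·sin(3·t). Using s(t) = 567·sin(3·t) and substituting t = pi/3, we find s = 0.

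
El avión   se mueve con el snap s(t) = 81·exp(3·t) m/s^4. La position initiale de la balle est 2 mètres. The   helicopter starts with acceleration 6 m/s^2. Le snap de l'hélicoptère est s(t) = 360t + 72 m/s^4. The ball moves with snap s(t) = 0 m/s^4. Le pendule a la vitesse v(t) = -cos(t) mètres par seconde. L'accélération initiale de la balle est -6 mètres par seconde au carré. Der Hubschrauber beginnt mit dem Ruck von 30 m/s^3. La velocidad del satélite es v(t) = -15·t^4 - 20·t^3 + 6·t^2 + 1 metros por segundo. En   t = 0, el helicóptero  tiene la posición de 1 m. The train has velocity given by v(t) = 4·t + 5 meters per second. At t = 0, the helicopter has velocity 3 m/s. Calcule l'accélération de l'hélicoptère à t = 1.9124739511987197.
Nous devons intégrer notre équation du snap s(t) = 360·t + 72 2 fois. En intégrant le snap et en utilisant la condition initiale j(0) = 30, nous obtenons j(t) = 180·t^2 + 72·t + 30. La primitive du jerk, avec a(0) = 6, donne l'accélération: a(t) = 60·t^3 + 36·t^2 + 30·t + 6. De l'équation de l'accélération a(t) = 60·t^3 + 36·t^2 + 30·t + 6, nous substituons t = 1.9124739511987197 pour obtenir a = 614.745161600594.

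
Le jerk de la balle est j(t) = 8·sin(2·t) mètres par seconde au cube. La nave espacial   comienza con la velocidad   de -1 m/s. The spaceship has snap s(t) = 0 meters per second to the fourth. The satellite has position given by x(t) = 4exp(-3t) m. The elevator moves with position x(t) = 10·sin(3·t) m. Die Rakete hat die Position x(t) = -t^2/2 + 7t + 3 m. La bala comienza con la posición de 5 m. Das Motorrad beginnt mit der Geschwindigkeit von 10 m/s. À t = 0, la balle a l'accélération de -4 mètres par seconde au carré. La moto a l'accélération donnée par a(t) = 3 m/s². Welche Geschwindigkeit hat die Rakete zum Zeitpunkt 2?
Wir müssen unsere Gleichung für die Position x(t) = -t^2/2 + 7·t + 3 1-mal ableiten. Mit d/dt von x(t) finden wir v(t) = 7 - t. Wir haben die Geschwindigkeit v(t) = 7 - t. Durch Einsetzen von t = 2: v(2) = 5.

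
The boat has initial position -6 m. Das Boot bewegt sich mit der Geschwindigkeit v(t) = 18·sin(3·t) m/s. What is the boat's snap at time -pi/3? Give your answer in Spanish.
Debemos derivar nuestra ecuación de la velocidad v(t) = 18·sin(3·t) 3 veces. Derivando la velocidad, obtenemos la aceleración: a(t) = 54·cos(3·t). Tomando d/dt de a(t), encontramos j(t) = -162·sin(3·t). La derivada de la sacudida da el snap: s(t) = -486·cos(3·t). Usando s(t) = -486·cos(3·t) y sustituyendo t = -pi/3, encontramos s = 486.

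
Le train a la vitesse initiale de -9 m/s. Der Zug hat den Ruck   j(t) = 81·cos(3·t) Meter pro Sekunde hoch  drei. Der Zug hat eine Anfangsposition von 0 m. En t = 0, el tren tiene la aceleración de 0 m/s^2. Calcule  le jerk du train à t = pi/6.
En utilisant j(t) = 81·cos(3·t) et en substituant t = pi/6, nous trouvons j = 0.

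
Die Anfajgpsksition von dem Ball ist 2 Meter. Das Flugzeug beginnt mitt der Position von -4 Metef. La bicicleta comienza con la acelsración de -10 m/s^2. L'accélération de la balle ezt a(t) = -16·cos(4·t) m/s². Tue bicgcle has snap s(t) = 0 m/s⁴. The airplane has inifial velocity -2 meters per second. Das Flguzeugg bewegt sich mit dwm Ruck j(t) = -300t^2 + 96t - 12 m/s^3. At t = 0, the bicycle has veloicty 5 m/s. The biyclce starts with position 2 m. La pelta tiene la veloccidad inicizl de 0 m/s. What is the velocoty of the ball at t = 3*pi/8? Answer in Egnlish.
To solve this, we need to take 1 antiderivative of our acceleration equation a(t) = -16·cos(4·t). The integral of acceleration, with v(0) = 0, gives velocity: v(t) = -4·sin(4·t). Using v(t) = -4·sin(4·t) and substituting t = 3*pi/8, we find v = 4.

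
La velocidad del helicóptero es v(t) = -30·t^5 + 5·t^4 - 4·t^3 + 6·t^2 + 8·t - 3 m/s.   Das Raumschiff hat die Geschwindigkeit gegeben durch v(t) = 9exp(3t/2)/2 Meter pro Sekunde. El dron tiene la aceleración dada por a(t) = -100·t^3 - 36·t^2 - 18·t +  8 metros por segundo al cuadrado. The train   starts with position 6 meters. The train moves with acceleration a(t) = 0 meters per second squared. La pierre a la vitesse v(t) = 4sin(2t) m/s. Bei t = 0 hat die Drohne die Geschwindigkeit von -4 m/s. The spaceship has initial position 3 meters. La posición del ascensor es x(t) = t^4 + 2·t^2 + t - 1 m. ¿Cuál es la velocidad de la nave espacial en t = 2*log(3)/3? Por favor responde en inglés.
We have velocity v(t) = 9·exp(3·t/2)/2. Substituting t = 2*log(3)/3: v(2*log(3)/3) = 27/2.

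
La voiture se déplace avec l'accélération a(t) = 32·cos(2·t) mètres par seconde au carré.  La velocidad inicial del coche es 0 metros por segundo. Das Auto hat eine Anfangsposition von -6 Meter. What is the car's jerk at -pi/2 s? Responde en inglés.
Starting from acceleration a(t) = 32·cos(2·t), we take 1 derivative. The derivative of acceleration gives jerk: j(t) = -64·sin(2·t). Using j(t) = -64·sin(2·t) and substituting t = -pi/2, we find j = 0.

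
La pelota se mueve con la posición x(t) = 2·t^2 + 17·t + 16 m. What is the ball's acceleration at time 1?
To solve this, we need to take 2 derivatives of our position equation x(t) = 2·t^2 + 17·t + 16. The derivative of position gives velocity: v(t) = 4·t + 17. Differentiating velocity, we get acceleration: a(t) = 4. From the given acceleration equation a(t) = 4, we substitute t = 1 to get a = 4.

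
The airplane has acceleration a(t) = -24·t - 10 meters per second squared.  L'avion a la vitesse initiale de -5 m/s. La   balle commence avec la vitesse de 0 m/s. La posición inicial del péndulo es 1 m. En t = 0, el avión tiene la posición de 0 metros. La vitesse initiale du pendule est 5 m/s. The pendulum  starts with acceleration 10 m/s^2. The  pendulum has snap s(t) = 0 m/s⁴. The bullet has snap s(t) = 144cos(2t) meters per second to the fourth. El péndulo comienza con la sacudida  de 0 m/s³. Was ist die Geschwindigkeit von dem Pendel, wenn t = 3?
Ausgehend von dem Snap s(t) = 0, nehmen wir 3 Integrale. Das Integral von dem Snap ist der Ruck. Mit j(0) = 0 erhalten wir j(t) = 0. Das Integral von dem Ruck, mit a(0) = 10, ergibt die Beschleunigung: a(t) = 10. Mit ∫a(t)dt und Anwendung von v(0) = 5, finden wir v(t) = 10·t + 5. Aus der Gleichung für die Geschwindigkeit v(t) = 10·t + 5, setzen wir t = 3 ein und erhalten v = 35.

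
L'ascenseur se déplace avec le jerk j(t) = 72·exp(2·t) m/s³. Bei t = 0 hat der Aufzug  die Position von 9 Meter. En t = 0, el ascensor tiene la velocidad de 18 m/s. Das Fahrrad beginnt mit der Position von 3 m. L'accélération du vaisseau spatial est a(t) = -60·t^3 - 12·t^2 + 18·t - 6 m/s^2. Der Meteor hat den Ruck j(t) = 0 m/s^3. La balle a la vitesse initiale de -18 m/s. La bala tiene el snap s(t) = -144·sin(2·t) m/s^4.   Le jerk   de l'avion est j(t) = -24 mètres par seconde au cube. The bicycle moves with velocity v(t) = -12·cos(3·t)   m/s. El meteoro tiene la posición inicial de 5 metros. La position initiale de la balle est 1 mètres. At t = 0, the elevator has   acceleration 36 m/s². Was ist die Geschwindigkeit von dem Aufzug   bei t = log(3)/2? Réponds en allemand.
Ausgehend von dem Ruck j(t) = 72·exp(2·t), nehmen wir 2 Stammfunktionen. Das Integral von dem Ruck, mit a(0) = 36, ergibt die Beschleunigung: a(t) = 36·exp(2·t). Mit ∫a(t)dt und Anwendung von v(0) = 18, finden wir v(t) = 18·exp(2·t). Mit v(t) = 18·exp(2·t) und Einsetzen von t = log(3)/2, finden wir v = 54.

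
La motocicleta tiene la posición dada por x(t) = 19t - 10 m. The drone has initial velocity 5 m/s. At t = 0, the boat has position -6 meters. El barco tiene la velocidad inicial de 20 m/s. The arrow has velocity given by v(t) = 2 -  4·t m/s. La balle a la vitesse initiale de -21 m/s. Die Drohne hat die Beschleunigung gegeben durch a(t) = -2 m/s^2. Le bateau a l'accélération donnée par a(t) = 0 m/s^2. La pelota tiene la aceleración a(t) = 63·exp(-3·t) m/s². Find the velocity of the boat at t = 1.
To solve this, we need to take 1 antiderivative of our acceleration equation a(t) = 0. The integral of acceleration, with v(0) = 20, gives velocity: v(t) = 20. We have velocity v(t) = 20. Substituting t = 1: v(1) = 20.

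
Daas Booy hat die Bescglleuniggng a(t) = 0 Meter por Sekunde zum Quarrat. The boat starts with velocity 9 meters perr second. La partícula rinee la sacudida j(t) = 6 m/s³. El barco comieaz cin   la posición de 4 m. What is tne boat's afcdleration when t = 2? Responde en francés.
De l'équation de l'accélération a(t) = 0, nous substituons t = 2 pour obtenir a = 0.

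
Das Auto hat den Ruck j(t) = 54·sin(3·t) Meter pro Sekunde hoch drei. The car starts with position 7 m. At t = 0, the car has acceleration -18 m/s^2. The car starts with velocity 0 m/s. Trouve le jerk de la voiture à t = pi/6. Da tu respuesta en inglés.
From the given jerk equation j(t) = 54·sin(3·t), we substitute t = pi/6 to get j = 54.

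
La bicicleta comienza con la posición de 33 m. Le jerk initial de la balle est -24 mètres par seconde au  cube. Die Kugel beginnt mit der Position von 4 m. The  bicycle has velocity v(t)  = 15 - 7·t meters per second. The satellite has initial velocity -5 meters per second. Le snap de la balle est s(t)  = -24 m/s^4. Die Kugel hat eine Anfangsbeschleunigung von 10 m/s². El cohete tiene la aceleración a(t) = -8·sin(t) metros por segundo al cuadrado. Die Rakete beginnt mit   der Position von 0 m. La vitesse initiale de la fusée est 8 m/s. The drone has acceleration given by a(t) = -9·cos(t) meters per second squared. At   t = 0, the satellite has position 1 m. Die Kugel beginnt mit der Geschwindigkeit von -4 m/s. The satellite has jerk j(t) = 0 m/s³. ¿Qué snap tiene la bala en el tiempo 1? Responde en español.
Tenemos el snap s(t) = -24. Sustituyendo t = 1: s(1) = -24.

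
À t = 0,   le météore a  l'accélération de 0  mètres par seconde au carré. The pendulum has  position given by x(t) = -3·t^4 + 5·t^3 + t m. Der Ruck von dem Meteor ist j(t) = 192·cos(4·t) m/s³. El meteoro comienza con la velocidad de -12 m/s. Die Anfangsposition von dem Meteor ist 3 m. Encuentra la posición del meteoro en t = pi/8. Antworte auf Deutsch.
Um dies zu lösen, müssen wir 3 Stammfunktionen unserer Gleichung für den Ruck j(t) = 192·cos(4·t) finden. Das Integral von dem Ruck, mit a(0) = 0, ergibt die Beschleunigung: a(t) = 48·sin(4·t). Mit ∫a(t)dt und Anwendung von v(0) = -12, finden wir v(t) = -12·cos(4·t). Das Integral von der Geschwindigkeit, mit x(0) = 3, ergibt die Position: x(t) = 3 - 3·sin(4·t). Aus der Gleichung für die Position x(t) = 3 - 3·sin(4·t), setzen wir t = pi/8 ein und erhalten x = 0.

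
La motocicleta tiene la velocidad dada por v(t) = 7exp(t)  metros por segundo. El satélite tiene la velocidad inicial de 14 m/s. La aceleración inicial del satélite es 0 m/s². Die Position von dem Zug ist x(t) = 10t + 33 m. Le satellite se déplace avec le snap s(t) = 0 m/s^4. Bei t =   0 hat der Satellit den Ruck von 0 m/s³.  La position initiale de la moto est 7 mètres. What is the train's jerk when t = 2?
To solve this, we need to take 3 derivatives of our position equation x(t) = 10·t + 33. The derivative of position gives velocity: v(t) = 10. The derivative of velocity gives acceleration: a(t) = 0. Differentiating acceleration, we get jerk: j(t) = 0. We have jerk j(t) = 0. Substituting t = 2: j(2) = 0.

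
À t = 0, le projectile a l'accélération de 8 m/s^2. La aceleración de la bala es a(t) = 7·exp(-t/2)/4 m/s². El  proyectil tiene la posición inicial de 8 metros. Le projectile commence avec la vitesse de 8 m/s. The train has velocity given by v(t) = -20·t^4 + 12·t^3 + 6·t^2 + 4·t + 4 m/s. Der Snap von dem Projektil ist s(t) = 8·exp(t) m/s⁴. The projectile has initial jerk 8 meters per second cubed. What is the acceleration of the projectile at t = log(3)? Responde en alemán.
Wir müssen das Integral unserer Gleichung für den Snap s(t) = 8·exp(t) 2-mal finden. Das Integral von dem Snap ist der Ruck. Mit j(0) = 8 erhalten wir j(t) = 8·exp(t). Durch Integration von dem Ruck und Verwendung der Anfangsbedingung a(0) = 8, erhalten wir a(t) = 8·exp(t). Aus der Gleichung für die Beschleunigung a(t) = 8·exp(t), setzen wir t = log(3) ein und erhalten a = 24.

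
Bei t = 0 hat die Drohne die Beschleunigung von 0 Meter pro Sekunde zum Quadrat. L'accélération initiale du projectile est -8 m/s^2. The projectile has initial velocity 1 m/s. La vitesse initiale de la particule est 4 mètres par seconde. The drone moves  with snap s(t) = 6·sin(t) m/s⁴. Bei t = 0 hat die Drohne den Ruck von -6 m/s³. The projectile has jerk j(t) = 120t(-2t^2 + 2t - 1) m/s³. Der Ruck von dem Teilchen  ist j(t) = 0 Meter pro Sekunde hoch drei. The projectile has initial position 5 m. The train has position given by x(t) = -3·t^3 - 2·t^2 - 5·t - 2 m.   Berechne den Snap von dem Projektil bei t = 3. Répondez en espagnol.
Para resolver esto, necesitamos tomar 1 derivada de nuestra ecuación de la sacudida j(t) = 120·t·(-2·t^2 + 2·t - 1). Tomando d/dt de j(t), encontramos s(t) = -240·t^2 + 120·t·(2 - 4·t) + 240·t - 120. Usando s(t) = -240·t^2 + 120·t·(2 - 4·t) + 240·t - 120 y sustituyendo t = 3, encontramos s = -5160.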